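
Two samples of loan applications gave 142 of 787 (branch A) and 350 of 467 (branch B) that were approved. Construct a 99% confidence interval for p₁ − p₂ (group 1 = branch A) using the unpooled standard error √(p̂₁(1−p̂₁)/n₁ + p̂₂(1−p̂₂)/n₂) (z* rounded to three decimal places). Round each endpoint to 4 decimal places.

(-0.6316, -0.5065)

p̂₁ = 0.18043, p̂₂ = 0.74946, so the observed difference is -0.56903.
Unpooled SE = √(p̂₁(1−p̂₁)/n₁ + p̂₂(1−p̂₂)/n₂) = √(0.000187899 + 0.000402071) = 0.024289.
For 99% confidence, z* = 2.576. Margin of error = 0.06257.
So the interval runs from -0.6316 to -0.5065.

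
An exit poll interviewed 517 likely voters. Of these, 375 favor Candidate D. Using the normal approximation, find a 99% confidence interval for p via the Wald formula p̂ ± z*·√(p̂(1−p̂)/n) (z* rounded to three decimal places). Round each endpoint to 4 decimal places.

(0.6748, 0.7759)

The sample proportion is 375/517 = 0.72534.
SE = √(p̂(1−p̂)/n) = √(0.199223/517) = 0.019630.
z* = 2.576 at the 99% level.
Margin = 2.576·0.019630 = 0.05057.
So the interval runs from 0.6748 to 0.7759.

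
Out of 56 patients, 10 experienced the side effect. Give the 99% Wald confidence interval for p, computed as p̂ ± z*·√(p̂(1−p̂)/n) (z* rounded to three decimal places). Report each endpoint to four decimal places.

(0.0467, 0.3104)

p̂ = 10/56 = 0.17857.
SE(p̂) = √(0.17857·0.82143/56) = 0.051180.
For 99% confidence, z* = 2.576.
Margin = 2.576·0.051180 = 0.13184.
So the interval runs from 0.0467 to 0.3104.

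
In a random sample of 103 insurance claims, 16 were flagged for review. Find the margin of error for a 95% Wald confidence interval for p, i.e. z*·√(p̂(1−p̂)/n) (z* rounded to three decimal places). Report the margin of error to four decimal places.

Sample proportion p̂ = 16/103 = 0.15534.
Standard error of p̂: √(0.131209/103) = √0.001273877 = 0.035691.
The 95% critical value is z* = 1.960.
Margin of error = z*·SE = 1.960 × 0.035691 = 0.0700.

ME = 0.0700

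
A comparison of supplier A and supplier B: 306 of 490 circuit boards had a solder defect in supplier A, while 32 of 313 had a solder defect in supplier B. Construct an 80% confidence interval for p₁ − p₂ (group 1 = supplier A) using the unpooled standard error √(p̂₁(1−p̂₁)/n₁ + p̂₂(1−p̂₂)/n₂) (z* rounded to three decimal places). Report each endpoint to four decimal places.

p̂₁ = 306/490 = 0.62449, p̂₂ = 32/313 = 0.10224; p̂₁ − p̂₂ = 0.52225.
SE = √(0.000478576 + 0.000293240) = √0.000771816 = 0.027782.
z* = 1.282 at the 80% level. Margin = 1.282·0.027782 = 0.03562.
So the interval runs from 0.4866 to 0.5579.

(0.4866, 0.5579)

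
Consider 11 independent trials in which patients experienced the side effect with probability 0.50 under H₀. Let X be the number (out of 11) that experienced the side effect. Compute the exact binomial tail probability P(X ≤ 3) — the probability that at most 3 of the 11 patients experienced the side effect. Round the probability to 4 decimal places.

X is binomial with n = 11 and p = 0.50.
P(X ≤ 3) = C(11,0)·0.50^0·0.50^11 + C(11,1)·0.50^1·0.50^10 + C(11,2)·0.50^2·0.50^9 + C(11,3)·0.50^3·0.50^8.
= 0.000488 + 0.005371 + 0.026855 + 0.080566 = 0.1133.

P = 0.1133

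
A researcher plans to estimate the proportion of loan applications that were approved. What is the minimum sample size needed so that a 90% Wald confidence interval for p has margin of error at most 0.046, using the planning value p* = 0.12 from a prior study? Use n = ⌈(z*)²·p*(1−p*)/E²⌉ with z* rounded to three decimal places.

z* = 1.645 at the 90% level.
p*(1−p*) = 0.12·0.88 = 0.1056.
(z*)²·p*(1−p*)/E² = 2.706025·0.1056/0.002116 = 135.045.
Rounding up, n = 136.

n = 136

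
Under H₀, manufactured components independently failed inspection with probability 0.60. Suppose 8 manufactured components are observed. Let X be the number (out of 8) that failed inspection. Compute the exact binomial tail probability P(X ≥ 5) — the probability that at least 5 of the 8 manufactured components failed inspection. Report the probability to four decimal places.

P = 0.5941

X is binomial with n = 8 and p = 0.60.
P(X ≥ 5) = C(8,5)·0.60^5·0.40^3 + C(8,6)·0.60^6·0.40^2 + C(8,7)·0.60^7·0.40^1 + C(8,8)·0.60^8·0.40^0.
= 0.278692 + 0.209019 + 0.089580 + 0.016796 = 0.5941.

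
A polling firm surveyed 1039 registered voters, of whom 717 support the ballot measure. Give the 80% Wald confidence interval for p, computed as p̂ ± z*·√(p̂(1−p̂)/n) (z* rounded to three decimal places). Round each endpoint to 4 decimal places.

Sample proportion p̂ = 717/1039 = 0.69009.
SE(p̂) = √(0.69009·0.30991/1039) = 0.014347.
For 80% confidence, z* = 1.282.
Margin of error: 1.282 × 0.014347 = 0.01839.
CI: 0.69009 ± 0.01839 = (0.6717, 0.7085).

(0.6717, 0.7085)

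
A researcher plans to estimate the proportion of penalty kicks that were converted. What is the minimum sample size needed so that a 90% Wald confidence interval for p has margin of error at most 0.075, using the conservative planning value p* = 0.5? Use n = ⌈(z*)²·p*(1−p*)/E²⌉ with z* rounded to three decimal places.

n = 121

For 90% confidence, z* = 1.645.
p*(1−p*) = 0.2500.
Required n before rounding: 2.706025 × 0.2500 / 0.075² = 120.268.
⌈120.268⌉ = 121.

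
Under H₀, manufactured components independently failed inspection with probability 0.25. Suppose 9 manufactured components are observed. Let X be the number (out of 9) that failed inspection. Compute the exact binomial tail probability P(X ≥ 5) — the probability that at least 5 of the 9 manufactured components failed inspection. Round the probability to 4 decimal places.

P = 0.0489

X is binomial with n = 9 and p = 0.25.
P(X ≥ 5) = Σ_{j=5}^{9} C(9,j)·0.25^j·0.75^{9−j}.
= 0.038933 + 0.008652 + 0.001236 + 0.000103 + 0.000004 = 0.0489.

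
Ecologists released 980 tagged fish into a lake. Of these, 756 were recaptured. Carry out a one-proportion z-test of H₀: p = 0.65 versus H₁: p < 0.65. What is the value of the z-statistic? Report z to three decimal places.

The sample proportion is 756/980 = 0.77143.
SE₀ = √(0.65·0.35/980) = 0.015236.
z = (0.77143 − 0.65)/0.015236 = 0.12143/0.015236 = 7.970.

z = 7.970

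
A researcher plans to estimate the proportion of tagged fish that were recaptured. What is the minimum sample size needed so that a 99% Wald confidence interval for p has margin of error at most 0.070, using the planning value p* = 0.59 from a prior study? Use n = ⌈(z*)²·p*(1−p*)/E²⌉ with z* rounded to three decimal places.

n = 328

The 99% critical value is z* = 2.576.
p*(1−p*) = 0.2419.
(z*)²·p*(1−p*)/E² = 6.635776·0.2419/0.004900 = 327.591.
Rounding up, n = 328.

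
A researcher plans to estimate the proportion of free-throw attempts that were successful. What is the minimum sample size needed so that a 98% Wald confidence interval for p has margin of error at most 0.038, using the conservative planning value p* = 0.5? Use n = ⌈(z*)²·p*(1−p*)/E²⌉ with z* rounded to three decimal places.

For 98% confidence, z* = 2.326.
p*(1−p*) = 0.50·0.50 = 0.2500.
Required n before rounding: 5.410276 × 0.2500 / 0.038² = 936.682.
Rounding up, n = 937.

n = 937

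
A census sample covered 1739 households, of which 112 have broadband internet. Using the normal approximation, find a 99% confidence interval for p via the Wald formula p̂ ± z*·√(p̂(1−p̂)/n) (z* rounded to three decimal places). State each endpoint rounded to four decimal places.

(0.0492, 0.0796)

p̂ = 112/1739 = 0.06440.
SE = √(p̂(1−p̂)/n) = √(0.060257/1739) = 0.005886.
The 99% critical value is z* = 2.576.
Margin = 2.576·0.005886 = 0.01516.
So the interval runs from 0.0492 to 0.0796.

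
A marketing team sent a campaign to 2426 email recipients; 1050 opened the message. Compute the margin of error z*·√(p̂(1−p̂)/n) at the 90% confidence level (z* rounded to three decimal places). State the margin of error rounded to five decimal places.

ME = 0.01655

The sample proportion is 1050/2426 = 0.43281.
SE(p̂) = √(0.43281·0.56719/2426) = 0.010059.
The 90% critical value is z* = 1.645.
So ME = 0.01655.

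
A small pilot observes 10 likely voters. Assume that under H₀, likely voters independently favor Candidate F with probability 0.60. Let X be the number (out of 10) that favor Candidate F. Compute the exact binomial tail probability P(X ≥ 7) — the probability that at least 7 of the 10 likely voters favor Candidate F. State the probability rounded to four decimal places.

P = 0.3823

X ~ Binomial(n=10, p=0.60).
P(X ≥ 7) = C(10,7)·0.60^7·0.40^3 + C(10,8)·0.60^8·0.40^2 + C(10,9)·0.60^9·0.40^1 + C(10,10)·0.60^10·0.40^0.
= 0.214991 + 0.120932 + 0.040311 + 0.006047 = 0.3823.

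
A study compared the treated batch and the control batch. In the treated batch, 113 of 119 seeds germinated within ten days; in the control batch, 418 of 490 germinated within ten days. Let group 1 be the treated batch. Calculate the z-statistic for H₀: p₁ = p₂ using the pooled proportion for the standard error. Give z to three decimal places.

z = 2.826

p̂₁ = 113/119 = 0.94958, p̂₂ = 418/490 = 0.85306.
Pooling: p̂ = 531/609 = 0.87192.
SE = √[p̂(1−p̂)(1/n₁+1/n₂)] = √[0.87192·0.12808·(1/119+1/490)] ≈ 0.034152.
z = 0.09652/0.034152 = 2.826.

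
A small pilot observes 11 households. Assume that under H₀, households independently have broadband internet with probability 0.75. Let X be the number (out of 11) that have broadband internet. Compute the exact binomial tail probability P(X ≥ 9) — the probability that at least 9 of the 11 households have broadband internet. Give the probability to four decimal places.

X is binomial with n = 11 and p = 0.75.
P(X ≥ 9) = C(11,9)·0.75^9·0.25^2 + C(11,10)·0.75^10·0.25^1 + C(11,11)·0.75^11·0.25^0.
= 0.258104 + 0.154862 + 0.042235 = 0.4552.

P = 0.4552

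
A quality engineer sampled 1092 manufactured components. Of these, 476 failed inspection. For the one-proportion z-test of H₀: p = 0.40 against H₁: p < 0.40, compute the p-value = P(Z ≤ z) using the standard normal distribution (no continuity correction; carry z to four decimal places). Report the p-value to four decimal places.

The sample proportion is 476/1092 = 0.43590.
SE₀ = √(0.40·0.60/1092) = 0.014825.
z = (p̂ − p₀)/SE = (476/1092 − 0.40)/0.014825 ≈ 2.4214.
p-value = P(Z ≤ z) with z = 2.4214 → 0.9923.

p-value = 0.9923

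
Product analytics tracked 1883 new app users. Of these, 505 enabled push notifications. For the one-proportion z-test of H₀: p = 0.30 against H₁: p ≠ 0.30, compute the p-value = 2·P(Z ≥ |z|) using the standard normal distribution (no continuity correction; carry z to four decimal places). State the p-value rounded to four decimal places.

p-value = 0.0026

With x = 505 successes in n = 1883, p̂ = 0.26819.
SE₀ = √(0.30·0.70/1883) = 0.010561.
z = (p̂ − p₀)/SE = (505/1883 − 0.30)/0.010561 ≈ -3.0123.
From the standard normal, 2·P(Z ≥ |z|) = 0.0026.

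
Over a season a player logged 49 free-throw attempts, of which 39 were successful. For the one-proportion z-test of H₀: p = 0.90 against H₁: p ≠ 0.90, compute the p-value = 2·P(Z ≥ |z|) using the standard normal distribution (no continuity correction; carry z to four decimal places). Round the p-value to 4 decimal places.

p-value = 0.0152

With x = 39 successes in n = 49, p̂ = 0.79592.
Null standard error: √(0.90·0.10/49) = √0.001836735 = 0.042857.
Test statistic (full precision, shown to 4 dp): z = (39/49 − 0.90)/SE₀ ≈ -2.4286.
p-value = 2·P(Z ≥ |z|) with z = -2.4286 → 0.0152.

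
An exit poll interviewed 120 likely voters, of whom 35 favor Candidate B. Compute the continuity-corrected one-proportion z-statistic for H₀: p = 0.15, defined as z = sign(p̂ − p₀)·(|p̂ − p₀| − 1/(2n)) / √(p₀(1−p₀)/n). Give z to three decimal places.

z = 4.218

Sample proportion p̂ = 35/120 = 0.29167. p̂ − p₀ = 0.141667.
Continuity correction 1/(2n) = 1/240 = 0.004167.
Corrected numerator: |0.141667| − 0.004167 = 0.137500.
Null standard error: √(0.15·0.85/120) = √0.001062500 = 0.032596.
z = (+)0.137500/0.032596 = 4.218.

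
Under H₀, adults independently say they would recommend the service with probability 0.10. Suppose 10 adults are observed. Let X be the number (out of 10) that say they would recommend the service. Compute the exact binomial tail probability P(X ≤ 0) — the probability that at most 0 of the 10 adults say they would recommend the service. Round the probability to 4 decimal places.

X ~ Binomial(n=10, p=0.10).
P(X ≤ 0) = C(10,0)·0.10^0·0.90^10.
= 0.348678 = 0.3487.

P = 0.3487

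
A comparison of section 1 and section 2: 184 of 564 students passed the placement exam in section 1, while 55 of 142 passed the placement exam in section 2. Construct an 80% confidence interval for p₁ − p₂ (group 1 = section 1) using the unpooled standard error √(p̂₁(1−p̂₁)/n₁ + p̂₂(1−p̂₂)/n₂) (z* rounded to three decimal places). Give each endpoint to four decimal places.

(-0.1193, -0.0029)

p̂₁ = 184/564 = 0.32624, p̂₂ = 55/142 = 0.38732; p̂₁ − p̂₂ = -0.06108.
SE = √(0.000389730 + 0.001671156) = √0.002060886 = 0.045397.
The 80% critical value is z* = 1.282. Margin of error = 0.05820.
Interval: -0.06108 ± 0.05820 → (-0.1193, -0.0029).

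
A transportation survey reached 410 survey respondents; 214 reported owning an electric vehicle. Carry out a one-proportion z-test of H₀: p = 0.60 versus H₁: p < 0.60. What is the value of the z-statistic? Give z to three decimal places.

Sample proportion p̂ = 214/410 = 0.52195.
Under H₀, SE = √(p₀(1−p₀)/n) = √(0.60·0.40/410) = √0.000585366 = 0.024194.
z = (0.52195 − 0.60)/0.024194 = -0.07805/0.024194 = -3.226.

z = -3.226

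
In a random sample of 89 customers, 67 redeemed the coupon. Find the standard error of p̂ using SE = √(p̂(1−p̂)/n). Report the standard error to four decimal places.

With x = 67 successes in n = 89, p̂ = 0.75281.
p̂(1−p̂) = 0.75281·0.24719 = 0.186087.
SE = √(0.186087/89) = √0.002090865 = 0.0457.

SE = 0.0457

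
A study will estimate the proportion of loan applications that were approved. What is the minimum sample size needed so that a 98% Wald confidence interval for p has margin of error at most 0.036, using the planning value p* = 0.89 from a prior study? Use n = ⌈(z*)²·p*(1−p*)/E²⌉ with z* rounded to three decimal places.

For 98% confidence, z* = 2.326.
p*(1−p*) = 0.89·0.11 = 0.0979.
Required n before rounding: 5.410276 × 0.0979 / 0.036² = 408.693.
⌈408.693⌉ = 409.

n = 409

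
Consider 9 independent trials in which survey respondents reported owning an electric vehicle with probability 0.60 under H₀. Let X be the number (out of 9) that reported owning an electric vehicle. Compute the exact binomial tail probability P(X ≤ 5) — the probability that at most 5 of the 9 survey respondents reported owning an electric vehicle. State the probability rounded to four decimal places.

X is binomial with n = 9 and p = 0.60.
P(X ≤ 5) = Σ_{j=0}^{5} C(9,j)·0.60^j·0.40^{9−j}.
= 0.000262 + 0.003539 + 0.021234 + 0.074318 + 0.167215 + 0.250823 = 0.5174.

P = 0.5174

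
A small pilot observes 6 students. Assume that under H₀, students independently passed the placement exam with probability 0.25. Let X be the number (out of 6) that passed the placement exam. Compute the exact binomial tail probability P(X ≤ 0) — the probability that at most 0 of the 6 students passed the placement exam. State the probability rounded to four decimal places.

P = 0.1780

X ~ Binomial(n=6, p=0.25).
P(X ≤ 0) = C(6,0)·0.25^0·0.75^6.
= 0.177979 = 0.1780.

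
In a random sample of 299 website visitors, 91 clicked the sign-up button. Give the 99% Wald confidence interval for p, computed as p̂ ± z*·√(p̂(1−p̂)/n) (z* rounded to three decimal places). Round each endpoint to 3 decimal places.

(0.236, 0.373)

With x = 91 successes in n = 299, p̂ = 0.30435.
SE = √(p̂(1−p̂)/n) = √(0.211720/299) = 0.026610.
The 99% critical value is z* = 2.576.
Margin of error: 2.576 × 0.026610 = 0.06855.
So the interval runs from 0.236 to 0.373.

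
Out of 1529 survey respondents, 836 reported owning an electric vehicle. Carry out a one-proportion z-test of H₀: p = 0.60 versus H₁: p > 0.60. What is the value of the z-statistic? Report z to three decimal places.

p̂ = 836/1529 = 0.54676.
Null standard error: √(0.60·0.40/1529) = √0.000156965 = 0.012529.
z = (p̂ − p₀)/SE = (0.54676 − 0.60)/0.012529 = -4.249.

z = -4.249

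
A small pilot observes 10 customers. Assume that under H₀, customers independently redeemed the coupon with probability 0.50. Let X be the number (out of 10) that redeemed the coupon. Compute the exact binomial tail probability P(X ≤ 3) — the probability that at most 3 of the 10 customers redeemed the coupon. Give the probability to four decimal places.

P = 0.1719

X is binomial with n = 10 and p = 0.50.
P(X ≤ 3) = C(10,0)·0.50^0·0.50^10 + C(10,1)·0.50^1·0.50^9 + C(10,2)·0.50^2·0.50^8 + C(10,3)·0.50^3·0.50^7.
= 0.000977 + 0.009766 + 0.043945 + 0.117188 = 0.1719.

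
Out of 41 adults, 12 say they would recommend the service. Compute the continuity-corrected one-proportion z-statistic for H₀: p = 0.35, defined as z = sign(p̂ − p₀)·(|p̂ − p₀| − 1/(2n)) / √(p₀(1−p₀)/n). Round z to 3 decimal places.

With x = 12 successes in n = 41, p̂ = 0.29268. p̂ − p₀ = -0.057317.
Continuity correction 1/(2n) = 1/82 = 0.012195.
Corrected numerator: |-0.057317| − 0.012195 = 0.045122.
SE₀ = √(0.35·0.65/41) = 0.074490.
z = (−)0.045122/0.074490 = -0.606.

z = -0.606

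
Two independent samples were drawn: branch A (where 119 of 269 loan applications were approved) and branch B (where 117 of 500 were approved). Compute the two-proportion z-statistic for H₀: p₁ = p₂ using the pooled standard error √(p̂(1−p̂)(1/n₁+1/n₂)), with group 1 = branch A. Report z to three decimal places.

z = 5.975

p̂₁ = 119/269 = 0.44238, p̂₂ = 117/500 = 0.23400.
Pooling: p̂ = 236/769 = 0.30689.
SE = √[p̂(1−p̂)(1/n₁+1/n₂)] = √[0.30689·0.69311·(1/269+1/500)] ≈ 0.034873.
z = 0.20838/0.034873 = 5.975.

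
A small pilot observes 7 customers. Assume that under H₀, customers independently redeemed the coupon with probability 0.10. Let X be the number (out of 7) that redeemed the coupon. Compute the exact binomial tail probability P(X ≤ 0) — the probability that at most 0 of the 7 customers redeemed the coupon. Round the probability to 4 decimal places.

X ~ Binomial(n=7, p=0.10).
P(X ≤ 0) = C(7,0)·0.10^0·0.90^7.
= 0.478297 = 0.4783.

P = 0.4783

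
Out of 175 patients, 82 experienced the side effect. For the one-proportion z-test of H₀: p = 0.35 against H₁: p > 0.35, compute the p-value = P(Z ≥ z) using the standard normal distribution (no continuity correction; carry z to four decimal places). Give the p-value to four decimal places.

p̂ = 82/175 = 0.46857.
Under H₀, SE = √(p₀(1−p₀)/n) = √(0.35·0.65/175) = √0.001300000 = 0.036056.
z = (p̂ − p₀)/SE = (82/175 − 0.35)/0.036056 ≈ 3.2886.
From the standard normal, P(Z ≥ z) = 0.0005.

p-value = 0.0005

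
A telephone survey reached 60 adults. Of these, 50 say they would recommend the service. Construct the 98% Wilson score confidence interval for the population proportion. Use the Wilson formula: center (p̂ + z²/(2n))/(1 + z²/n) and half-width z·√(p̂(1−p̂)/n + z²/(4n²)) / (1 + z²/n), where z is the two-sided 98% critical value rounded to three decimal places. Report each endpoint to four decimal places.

Here p̂ = 50/60 = 0.83333 and z = 2.326 (z² = 5.410276).
1 + z²/n = 1.090171.
Center = (0.83333 + 0.045086)/1.090171 = 0.80576.
Radicand: p̂(1−p̂)/n + z²/(4n²) = 0.002314815 + 0.000375714 = 0.002690529.
Half-width = 2.326·√0.002690529/1.090171 = 0.11067.
CI: 0.80576 ± 0.11067 = (0.6951, 0.9164).

(0.6951, 0.9164)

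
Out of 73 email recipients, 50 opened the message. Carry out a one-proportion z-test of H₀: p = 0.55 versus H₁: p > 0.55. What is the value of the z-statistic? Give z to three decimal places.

With x = 50 successes in n = 73, p̂ = 0.68493.
Null standard error: √(0.55·0.45/73) = √0.003390411 = 0.058227.
Test statistic: z = 0.13493/0.058227 = 2.317.

z = 2.317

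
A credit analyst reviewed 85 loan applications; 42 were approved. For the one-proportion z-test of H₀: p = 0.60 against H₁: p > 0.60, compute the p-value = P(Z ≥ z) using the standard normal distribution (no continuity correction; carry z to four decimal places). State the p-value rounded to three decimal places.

The sample proportion is 42/85 = 0.49412.
SE₀ = √(0.60·0.40/85) = 0.053137.
z = (p̂ − p₀)/SE = (42/85 − 0.60)/0.053137 ≈ -1.9926.
p-value = P(Z ≥ z) with z = -1.9926 → 0.977.

p-value = 0.977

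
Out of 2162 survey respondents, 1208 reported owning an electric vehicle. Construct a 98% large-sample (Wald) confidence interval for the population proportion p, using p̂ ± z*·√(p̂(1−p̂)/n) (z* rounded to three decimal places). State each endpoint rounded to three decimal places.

p̂ = 1208/2162 = 0.55874.
Standard error of p̂: √(0.246549/2162) = √0.000114038 = 0.010679.
For 98% confidence, z* = 2.326.
Margin of error: 2.326 × 0.010679 = 0.02484.
Interval: 0.55874 ± 0.02484 → (0.534, 0.584).

(0.534, 0.584)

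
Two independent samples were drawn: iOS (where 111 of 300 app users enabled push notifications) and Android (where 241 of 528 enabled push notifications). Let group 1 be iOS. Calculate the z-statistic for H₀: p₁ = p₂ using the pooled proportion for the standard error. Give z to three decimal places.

z = -2.418

p̂₁ = 111/300 = 0.37000, p̂₂ = 241/528 = 0.45644.
Pooling: p̂ = 352/828 = 0.42512.
Pooled SE = √[0.2443931·0.00522727] ≈ 0.035742.
z = -0.08644/0.035742 = -2.418.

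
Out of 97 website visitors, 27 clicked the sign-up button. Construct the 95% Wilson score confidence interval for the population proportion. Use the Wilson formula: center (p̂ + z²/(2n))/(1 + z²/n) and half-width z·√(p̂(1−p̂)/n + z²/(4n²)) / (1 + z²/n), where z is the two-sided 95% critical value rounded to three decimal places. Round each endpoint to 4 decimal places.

p̂ = 27/97 = 0.27835; z = 1.960, so z² = 3.841600.
Denominator 1 + z²/n = 1 + 3.841600/97 = 1.039604.
Adjusted center: (0.27835 + z²/(2n))/1.039604 = 0.28679.
Radicand: p̂(1−p̂)/n + z²/(4n²) = 0.002070840 + 0.000102072 = 0.002172912.
Half-width = 1.960·√0.002172912/1.039604 = 0.08788.
CI: 0.28679 ± 0.08788 = (0.1989, 0.3747).

(0.1989, 0.3747)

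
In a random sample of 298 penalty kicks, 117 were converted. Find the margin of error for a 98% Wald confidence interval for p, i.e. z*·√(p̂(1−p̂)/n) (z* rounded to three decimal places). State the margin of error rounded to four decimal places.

ME = 0.0658

p̂ = 117/298 = 0.39262.
Standard error of p̂: √(0.238469/298) = √0.000800232 = 0.028288.
z* = 2.326 at the 98% level.
ME = 2.326·0.028288 = 0.0658.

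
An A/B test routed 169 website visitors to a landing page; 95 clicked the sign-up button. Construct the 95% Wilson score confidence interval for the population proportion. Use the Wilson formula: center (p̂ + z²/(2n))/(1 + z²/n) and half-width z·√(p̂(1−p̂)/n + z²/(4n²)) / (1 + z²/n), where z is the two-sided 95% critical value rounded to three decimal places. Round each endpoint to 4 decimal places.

(0.4868, 0.6347)

p̂ = 95/169 = 0.56213; z = 1.960, so z² = 3.841600.
Denominator 1 + z²/n = 1 + 3.841600/169 = 1.022731.
Adjusted center: (0.56213 + z²/(2n))/1.022731 = 0.56075.
Radicand: p̂(1−p̂)/n + z²/(4n²) = 0.001456449 + 0.000033626 = 0.001490075.
Half-width = z·√(radicand)/denom = 1.960·0.038601/1.022731 = 0.07398.
CI: 0.56075 ± 0.07398 = (0.4868, 0.6347).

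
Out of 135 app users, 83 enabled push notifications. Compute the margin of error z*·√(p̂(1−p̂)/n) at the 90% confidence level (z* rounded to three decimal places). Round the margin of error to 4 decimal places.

With x = 83 successes in n = 135, p̂ = 0.61481.
Standard error of p̂: √(0.236818/135) = √0.001754204 = 0.041883.
z* = 1.645 at the 90% level.
Margin of error = z*·SE = 1.645 × 0.041883 = 0.0689.

ME = 0.0689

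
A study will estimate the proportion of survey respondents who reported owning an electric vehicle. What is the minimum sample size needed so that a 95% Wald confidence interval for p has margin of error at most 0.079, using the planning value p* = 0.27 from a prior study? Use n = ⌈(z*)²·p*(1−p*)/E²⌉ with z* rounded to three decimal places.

n = 122

The 95% critical value is z* = 1.960.
p*(1−p*) = 0.27·0.73 = 0.1971.
(z*)²·p*(1−p*)/E² = 3.841600·0.1971/0.006241 = 121.323.
⌈121.323⌉ = 122.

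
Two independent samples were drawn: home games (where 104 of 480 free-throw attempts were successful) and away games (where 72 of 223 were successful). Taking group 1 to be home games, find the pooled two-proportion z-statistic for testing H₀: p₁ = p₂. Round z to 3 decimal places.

p̂₁ = 104/480 = 0.21667, p̂₂ = 72/223 = 0.32287.
Pooling: p̂ = 176/703 = 0.25036.
SE = √[p̂(1−p̂)(1/n₁+1/n₂)] = √[0.25036·0.74964·(1/480+1/223)] ≈ 0.035108.
z = (p̂₁ − p̂₂)/SE = (0.21667 − 0.32287)/0.035108 = -0.10620/0.035108 = -3.025.

z = -3.025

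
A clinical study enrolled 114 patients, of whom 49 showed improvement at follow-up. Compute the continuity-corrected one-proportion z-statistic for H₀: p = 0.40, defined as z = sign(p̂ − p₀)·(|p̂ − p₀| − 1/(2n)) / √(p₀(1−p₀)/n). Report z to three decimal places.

p̂ = 49/114 = 0.42982. p̂ − p₀ = 0.029825.
Continuity correction 1/(2n) = 1/228 = 0.004386.
Corrected numerator: |0.029825| − 0.004386 = 0.025439.
Null standard error: √(0.40·0.60/114) = √0.002105263 = 0.045883.
z = (+)0.025439/0.045883 = 0.554.

z = 0.554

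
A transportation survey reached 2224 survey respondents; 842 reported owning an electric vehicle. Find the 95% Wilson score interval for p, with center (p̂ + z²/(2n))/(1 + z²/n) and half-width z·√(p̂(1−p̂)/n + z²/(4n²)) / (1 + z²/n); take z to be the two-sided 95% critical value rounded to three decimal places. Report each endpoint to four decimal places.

(0.3587, 0.3989)

p̂ = 842/2224 = 0.37860; z = 1.960, so z² = 3.841600.
1 + z²/n = 1.001727.
Adjusted center: (0.37860 + z²/(2n))/1.001727 = 0.37881.
Radicand: p̂(1−p̂)/n + z²/(4n²) = 0.000105783 + 0.000000194 = 0.000105977.
Half-width = 1.960·√0.000105977/1.001727 = 0.02014.
So the interval runs from 0.3587 to 0.3989.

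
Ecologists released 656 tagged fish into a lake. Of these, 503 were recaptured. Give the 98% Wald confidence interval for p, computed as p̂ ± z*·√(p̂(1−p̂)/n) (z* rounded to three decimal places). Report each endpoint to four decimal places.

Sample proportion p̂ = 503/656 = 0.76677.
SE(p̂) = √(0.76677·0.23323/656) = 0.016511.
The 98% critical value is z* = 2.326.
Margin = 2.326·0.016511 = 0.03840.
CI: 0.76677 ± 0.03840 = (0.7284, 0.8052).

(0.7284, 0.8052)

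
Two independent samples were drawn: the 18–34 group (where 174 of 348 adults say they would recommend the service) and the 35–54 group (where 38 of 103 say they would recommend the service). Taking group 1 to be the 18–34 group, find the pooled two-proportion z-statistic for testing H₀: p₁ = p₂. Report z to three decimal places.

Sample proportions: p̂₁ = 174/348 = 0.50000 and p̂₂ = 38/103 = 0.36893.
Pooling: p̂ = 212/451 = 0.47007.
SE = √[p̂(1−p̂)(1/n₁+1/n₂)] = √[0.47007·0.52993·(1/348+1/103)] ≈ 0.055985.
z = 0.13107/0.055985 = 2.341.

z = 2.341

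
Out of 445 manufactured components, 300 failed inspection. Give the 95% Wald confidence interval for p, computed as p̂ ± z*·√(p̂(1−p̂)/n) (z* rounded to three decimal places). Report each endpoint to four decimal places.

p̂ = 300/445 = 0.67416.
Standard error of p̂: √(0.219669/445) = √0.000493639 = 0.022218.
The 95% critical value is z* = 1.960.
Margin = 1.960·0.022218 = 0.04355.
CI: 0.67416 ± 0.04355 = (0.6306, 0.7177).

(0.6306, 0.7177)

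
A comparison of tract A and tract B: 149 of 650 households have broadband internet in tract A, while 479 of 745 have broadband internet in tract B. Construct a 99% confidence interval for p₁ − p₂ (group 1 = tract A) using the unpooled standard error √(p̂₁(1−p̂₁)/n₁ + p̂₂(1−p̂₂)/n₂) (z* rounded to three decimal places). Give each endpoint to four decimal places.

(-0.4758, -0.3517)

p̂₁ = 0.22923, p̂₂ = 0.64295, so the observed difference is -0.41372.
Unpooled SE = √(p̂₁(1−p̂₁)/n₁ + p̂₂(1−p̂₂)/n₂) = √(0.000271822 + 0.000308140) = 0.024082.
For 99% confidence, z* = 2.576. Margin = 2.576·0.024082 = 0.06204.
So the interval runs from -0.4758 to -0.3517.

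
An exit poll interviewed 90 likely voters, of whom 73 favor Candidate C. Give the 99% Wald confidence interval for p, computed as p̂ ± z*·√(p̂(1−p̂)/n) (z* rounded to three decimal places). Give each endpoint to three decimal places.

p̂ = 73/90 = 0.81111.
Standard error of p̂: √(0.153210/90) = √0.001702332 = 0.041259.
The 99% critical value is z* = 2.576.
Margin = 2.576·0.041259 = 0.10628.
CI: 0.81111 ± 0.10628 = (0.705, 0.917).

(0.705, 0.917)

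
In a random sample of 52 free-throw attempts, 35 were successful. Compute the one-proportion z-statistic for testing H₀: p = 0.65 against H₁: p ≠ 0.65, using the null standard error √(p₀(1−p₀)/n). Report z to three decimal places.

z = 0.349

p̂ = 35/52 = 0.67308.
Under H₀, SE = √(p₀(1−p₀)/n) = √(0.65·0.35/52) = √0.004375000 = 0.066144.
z = (0.67308 − 0.65)/0.066144 = 0.02308/0.066144 = 0.349.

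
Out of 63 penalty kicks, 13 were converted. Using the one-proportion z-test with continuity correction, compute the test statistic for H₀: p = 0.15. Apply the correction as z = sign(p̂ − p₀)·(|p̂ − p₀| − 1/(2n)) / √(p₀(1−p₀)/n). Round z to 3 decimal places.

The sample proportion is 13/63 = 0.20635. p̂ − p₀ = 0.056349.
1/(2n) = 0.007937.
Corrected numerator: |0.056349| − 0.007937 = 0.048412.
Under H₀, SE = √(p₀(1−p₀)/n) = √(0.15·0.85/63) = √0.002023810 = 0.044987.
z = +0.048412/0.044987 = 1.076.

z = 1.076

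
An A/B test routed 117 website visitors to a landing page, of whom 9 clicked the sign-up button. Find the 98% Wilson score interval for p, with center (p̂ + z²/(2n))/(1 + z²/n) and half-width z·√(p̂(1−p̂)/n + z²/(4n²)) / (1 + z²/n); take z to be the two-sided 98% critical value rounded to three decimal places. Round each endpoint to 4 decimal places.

(0.0366, 0.1547)

Here p̂ = 9/117 = 0.07692 and z = 2.326 (z² = 5.410276).
1 + z²/n = 1.046242.
Center = (0.07692 + 0.023121)/1.046242 = 0.09562.
Radicand: p̂(1−p̂)/n + z²/(4n²) = 0.000606888 + 0.000098807 = 0.000705695.
Half-width = 2.326·√0.000705695/1.046242 = 0.05906.
Interval: 0.09562 ± 0.05906 → (0.0366, 0.1547).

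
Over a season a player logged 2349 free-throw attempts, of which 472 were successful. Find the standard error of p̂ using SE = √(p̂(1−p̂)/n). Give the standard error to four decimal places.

SE = 0.0083

p̂ = 472/2349 = 0.20094.
p̂(1−p̂) = 0.20094·0.79906 = 0.160563.
SE = √(0.160563/2349) = √0.000068354 = 0.0083.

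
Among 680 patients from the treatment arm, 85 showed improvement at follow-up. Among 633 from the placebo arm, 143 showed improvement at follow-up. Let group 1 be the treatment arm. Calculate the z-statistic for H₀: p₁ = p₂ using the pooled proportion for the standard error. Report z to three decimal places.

Sample proportions: p̂₁ = 85/680 = 0.12500 and p̂₂ = 143/633 = 0.22591.
Pooled p̂ = (85+143)/(680+633) = 228/1313 = 0.17365.
Pooled SE = √[0.1434945·0.00305037] ≈ 0.020922.
z = -0.10091/0.020922 = -4.823.

z = -4.823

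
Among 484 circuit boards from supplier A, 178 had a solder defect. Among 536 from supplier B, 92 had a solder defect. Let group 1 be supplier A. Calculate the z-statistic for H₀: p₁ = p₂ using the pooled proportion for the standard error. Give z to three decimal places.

z = 7.090

Sample proportions: p̂₁ = 178/484 = 0.36777 and p̂₂ = 92/536 = 0.17164.
Pooling: p̂ = 270/1020 = 0.26471.
SE = √[p̂(1−p̂)(1/n₁+1/n₂)] = √[0.26471·0.73529·(1/484+1/536)] ≈ 0.027664.
z = (p̂₁ − p̂₂)/SE = (0.36777 − 0.17164)/0.027664 = 0.19613/0.027664 = 7.090.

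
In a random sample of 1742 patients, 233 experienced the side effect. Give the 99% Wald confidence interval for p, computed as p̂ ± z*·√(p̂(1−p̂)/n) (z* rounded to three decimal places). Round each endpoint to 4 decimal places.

(0.1127, 0.1548)

With x = 233 successes in n = 1742, p̂ = 0.13375.
SE(p̂) = √(0.13375·0.86625/1742) = 0.008155.
z* = 2.576 at the 99% level.
Margin = 2.576·0.008155 = 0.02101.
So the interval runs from 0.1127 to 0.1548.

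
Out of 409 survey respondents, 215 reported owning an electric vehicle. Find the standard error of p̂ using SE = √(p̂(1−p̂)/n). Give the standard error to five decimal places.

SE = 0.02469

p̂ = 215/409 = 0.52567.
p̂(1−p̂) = 0.249341.
SE = √(0.249341/409) = √0.000609636 = 0.02469.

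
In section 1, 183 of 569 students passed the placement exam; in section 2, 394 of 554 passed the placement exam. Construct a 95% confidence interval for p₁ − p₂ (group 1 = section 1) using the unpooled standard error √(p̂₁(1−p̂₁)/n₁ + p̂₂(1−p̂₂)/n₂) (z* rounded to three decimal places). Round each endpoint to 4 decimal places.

p̂₁ = 183/569 = 0.32162, p̂₂ = 394/554 = 0.71119; p̂₁ − p̂₂ = -0.38957.
SE = √(0.000383444 + 0.000370755) = √0.000754199 = 0.027463.
For 95% confidence, z* = 1.960. Margin of error = 0.05383.
CI: -0.38957 ± 0.05383 = (-0.4434, -0.3357).

(-0.4434, -0.3357)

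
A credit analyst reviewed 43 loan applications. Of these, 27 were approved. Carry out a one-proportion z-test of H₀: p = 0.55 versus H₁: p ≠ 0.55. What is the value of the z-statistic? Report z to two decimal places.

z = 1.03

Sample proportion p̂ = 27/43 = 0.62791.
Under H₀, SE = √(p₀(1−p₀)/n) = √(0.55·0.45/43) = √0.005755814 = 0.075867.
z = (0.62791 − 0.55)/0.075867 = 0.07791/0.075867 = 1.03.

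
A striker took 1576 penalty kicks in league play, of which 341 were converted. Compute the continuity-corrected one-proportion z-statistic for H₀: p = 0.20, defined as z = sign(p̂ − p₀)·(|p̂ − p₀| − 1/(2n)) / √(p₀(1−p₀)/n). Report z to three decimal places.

p̂ = 341/1576 = 0.21637. p̂ − p₀ = 0.016371.
1/(2n) = 0.000317.
Corrected numerator: |0.016371| − 0.000317 = 0.016054.
Null standard error: √(0.20·0.80/1576) = √0.000101523 = 0.010076.
z = +0.016054/0.010076 = 1.593.

z = 1.593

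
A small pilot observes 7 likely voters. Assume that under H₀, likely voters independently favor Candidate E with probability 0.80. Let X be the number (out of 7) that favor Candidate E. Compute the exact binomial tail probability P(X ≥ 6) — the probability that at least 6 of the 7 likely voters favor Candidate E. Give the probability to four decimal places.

X ~ Binomial(n=7, p=0.80).
P(X ≥ 6) = C(7,6)·0.80^6·0.20^1 + C(7,7)·0.80^7·0.20^0.
= 0.367002 + 0.209715 = 0.5767.

P = 0.5767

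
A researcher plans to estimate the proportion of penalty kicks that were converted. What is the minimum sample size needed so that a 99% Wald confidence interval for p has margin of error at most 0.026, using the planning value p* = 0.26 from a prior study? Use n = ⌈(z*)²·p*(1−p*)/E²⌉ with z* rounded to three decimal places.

n = 1889

z* = 2.576 at the 99% level.
p*(1−p*) = 0.1924.
(z*)²·p*(1−p*)/E² = 6.635776·0.1924/0.000676 = 1888.644.
⌈1888.644⌉ = 1889.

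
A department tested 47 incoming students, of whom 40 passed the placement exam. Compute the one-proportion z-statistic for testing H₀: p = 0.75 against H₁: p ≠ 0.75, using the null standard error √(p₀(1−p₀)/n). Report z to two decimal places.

The sample proportion is 40/47 = 0.85106.
SE₀ = √(0.75·0.25/47) = 0.063161.
z = (0.85106 − 0.75)/0.063161 = 0.10106/0.063161 = 1.60.

z = 1.60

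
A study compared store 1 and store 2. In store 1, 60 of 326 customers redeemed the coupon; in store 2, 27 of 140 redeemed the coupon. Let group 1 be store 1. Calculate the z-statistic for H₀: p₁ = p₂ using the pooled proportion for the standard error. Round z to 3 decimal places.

z = -0.224

Sample proportions: p̂₁ = 60/326 = 0.18405 and p̂₂ = 27/140 = 0.19286.
Pooled p̂ = (60+27)/(326+140) = 87/466 = 0.18670.
SE = √[p̂(1−p̂)(1/n₁+1/n₂)] = √[0.18670·0.81330·(1/326+1/140)] ≈ 0.039374.
z = (p̂₁ − p̂₂)/SE = (0.18405 − 0.19286)/0.039374 = -0.00881/0.039374 = -0.224.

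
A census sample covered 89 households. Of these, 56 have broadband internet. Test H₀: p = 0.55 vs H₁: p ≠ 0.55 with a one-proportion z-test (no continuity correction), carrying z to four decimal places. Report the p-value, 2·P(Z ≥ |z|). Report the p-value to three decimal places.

The sample proportion is 56/89 = 0.62921.
SE₀ = √(0.55·0.45/89) = 0.052734.
Test statistic (full precision, shown to 4 dp): z = (56/89 − 0.55)/SE₀ ≈ 1.5021.
From the standard normal, 2·P(Z ≥ |z|) = 0.133.

p-value = 0.133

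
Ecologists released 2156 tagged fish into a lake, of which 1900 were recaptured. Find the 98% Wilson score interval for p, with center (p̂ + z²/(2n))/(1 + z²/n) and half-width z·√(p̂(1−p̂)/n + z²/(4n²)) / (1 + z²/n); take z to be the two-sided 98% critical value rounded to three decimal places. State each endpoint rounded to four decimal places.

(0.8641, 0.8965)

Here p̂ = 1900/2156 = 0.88126 and z = 2.326 (z² = 5.410276).
Denominator 1 + z²/n = 1 + 5.410276/2156 = 1.002509.
Center = (0.88126 + 0.001255)/1.002509 = 0.88031.
Radicand: p̂(1−p̂)/n + z²/(4n²) = 0.000048534 + 0.000000291 = 0.000048825.
Half-width = z·√(radicand)/denom = 2.326·0.006987/1.002509 = 0.01621.
Interval: 0.88031 ± 0.01621 → (0.8641, 0.8965).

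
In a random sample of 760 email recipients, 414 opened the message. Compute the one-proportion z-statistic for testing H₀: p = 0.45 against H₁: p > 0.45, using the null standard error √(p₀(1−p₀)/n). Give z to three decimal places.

With x = 414 successes in n = 760, p̂ = 0.54474.
SE₀ = √(0.45·0.55/760) = 0.018046.
z = (0.54474 − 0.45)/0.018046 = 0.09474/0.018046 = 5.250.

z = 5.250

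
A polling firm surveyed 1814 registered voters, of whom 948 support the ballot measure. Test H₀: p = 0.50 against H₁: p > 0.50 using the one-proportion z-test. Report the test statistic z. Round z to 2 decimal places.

z = 1.93

The sample proportion is 948/1814 = 0.52260.
Null standard error: √(0.50·0.50/1814) = √0.000137817 = 0.011740.
z = (p̂ − p₀)/SE = (0.52260 − 0.50)/0.011740 = 1.93.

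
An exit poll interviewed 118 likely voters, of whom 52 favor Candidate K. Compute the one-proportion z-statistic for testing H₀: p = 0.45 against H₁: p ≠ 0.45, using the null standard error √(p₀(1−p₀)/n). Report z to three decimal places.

z = -0.204

The sample proportion is 52/118 = 0.44068.
Null standard error: √(0.45·0.55/118) = √0.002097458 = 0.045798.
z = (0.44068 − 0.45)/0.045798 = -0.00932/0.045798 = -0.204.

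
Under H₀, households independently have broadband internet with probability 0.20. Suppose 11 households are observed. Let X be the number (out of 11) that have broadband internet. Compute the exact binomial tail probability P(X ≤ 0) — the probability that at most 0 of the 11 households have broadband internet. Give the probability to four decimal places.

X ~ Binomial(n=11, p=0.20).
P(X ≤ 0) = C(11,0)·0.20^0·0.80^11.
= 0.085899 = 0.0859.

P = 0.0859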